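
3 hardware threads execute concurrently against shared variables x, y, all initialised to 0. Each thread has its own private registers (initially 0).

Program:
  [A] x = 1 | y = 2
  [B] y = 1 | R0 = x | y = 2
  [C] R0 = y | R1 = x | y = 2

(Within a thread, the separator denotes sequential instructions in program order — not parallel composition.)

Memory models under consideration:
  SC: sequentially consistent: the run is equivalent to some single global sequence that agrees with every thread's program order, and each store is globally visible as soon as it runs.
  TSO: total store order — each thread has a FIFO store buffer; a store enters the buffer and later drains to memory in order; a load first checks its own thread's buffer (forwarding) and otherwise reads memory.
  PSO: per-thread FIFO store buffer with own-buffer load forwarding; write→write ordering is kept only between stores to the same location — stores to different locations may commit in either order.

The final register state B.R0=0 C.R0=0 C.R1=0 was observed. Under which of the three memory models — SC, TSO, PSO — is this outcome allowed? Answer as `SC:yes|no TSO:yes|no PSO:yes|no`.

SC:yes TSO:yes PSO:yes

outcome vector order: (B.R0,C.R0,C.R1)
under SC → <0 0 0>, <0 0 1>, <0 1 0>, <0 1 1>, <0 2 0>, <0 2 1>, <1 0 0>, <1 0 1>, <1 1 0>, <1 1 1>, <1 2 1>
under TSO → <0 0 0>, <0 0 1>, <0 1 0>, <0 1 1>, <0 2 0>, <0 2 1>, <1 0 0>, <1 0 1>, <1 1 0>, <1 1 1>, <1 2 1>
under PSO → <0 0 0>, <0 0 1>, <0 1 0>, <0 1 1>, <0 2 0>, <0 2 1>, <1 0 0>, <1 0 1>, <1 1 0>, <1 1 1>, <1 2 0>, <1 2 1>
target <0 0 0> ∈ {SC,TSO,PSO}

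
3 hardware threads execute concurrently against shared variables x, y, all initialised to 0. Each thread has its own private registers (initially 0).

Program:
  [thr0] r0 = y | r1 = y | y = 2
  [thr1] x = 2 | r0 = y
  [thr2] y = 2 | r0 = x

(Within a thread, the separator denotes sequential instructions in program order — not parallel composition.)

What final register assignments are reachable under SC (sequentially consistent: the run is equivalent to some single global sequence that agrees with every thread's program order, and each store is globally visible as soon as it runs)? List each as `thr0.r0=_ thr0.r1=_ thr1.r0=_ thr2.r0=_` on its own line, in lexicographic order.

outcome vector order: (thr0.r0,thr0.r1,thr1.r0,thr2.r0)
|SC outcomes| = 9

thr0.r0=0 thr0.r1=0 thr1.r0=0 thr2.r0=2
thr0.r0=0 thr0.r1=0 thr1.r0=2 thr2.r0=0
thr0.r0=0 thr0.r1=0 thr1.r0=2 thr2.r0=2
thr0.r0=0 thr0.r1=2 thr1.r0=0 thr2.r0=2
thr0.r0=0 thr0.r1=2 thr1.r0=2 thr2.r0=0
thr0.r0=0 thr0.r1=2 thr1.r0=2 thr2.r0=2
thr0.r0=2 thr0.r1=2 thr1.r0=0 thr2.r0=2
thr0.r0=2 thr0.r1=2 thr1.r0=2 thr2.r0=0
thr0.r0=2 thr0.r1=2 thr1.r0=2 thr2.r0=2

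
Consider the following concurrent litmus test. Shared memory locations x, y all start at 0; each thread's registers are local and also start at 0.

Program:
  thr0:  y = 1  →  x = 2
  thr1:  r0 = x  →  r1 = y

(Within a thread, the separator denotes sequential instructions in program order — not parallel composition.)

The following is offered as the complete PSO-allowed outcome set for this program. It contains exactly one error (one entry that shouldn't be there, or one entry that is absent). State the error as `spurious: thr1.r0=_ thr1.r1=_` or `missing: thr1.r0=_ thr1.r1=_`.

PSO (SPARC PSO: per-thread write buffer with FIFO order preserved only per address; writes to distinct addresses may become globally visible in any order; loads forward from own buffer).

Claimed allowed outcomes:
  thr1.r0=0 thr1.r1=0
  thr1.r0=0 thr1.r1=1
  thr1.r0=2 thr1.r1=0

missing: thr1.r0=2 thr1.r1=1

outcome vector order: (thr1.r0,thr1.r1)
PSO: 4 outcomes — {00; 01; 20; 21}
PSO∖claimed = {21}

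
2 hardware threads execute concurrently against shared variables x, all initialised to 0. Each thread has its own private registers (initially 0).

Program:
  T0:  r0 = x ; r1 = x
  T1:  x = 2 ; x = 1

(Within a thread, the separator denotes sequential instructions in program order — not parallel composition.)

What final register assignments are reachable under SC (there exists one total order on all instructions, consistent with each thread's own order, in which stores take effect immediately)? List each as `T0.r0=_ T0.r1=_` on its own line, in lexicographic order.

outcome vector order: (T0.r0,T0.r1)
|SC outcomes| = 6

T0.r0=0 T0.r1=0
T0.r0=0 T0.r1=1
T0.r0=0 T0.r1=2
T0.r0=1 T0.r1=1
T0.r0=2 T0.r1=1
T0.r0=2 T0.r1=2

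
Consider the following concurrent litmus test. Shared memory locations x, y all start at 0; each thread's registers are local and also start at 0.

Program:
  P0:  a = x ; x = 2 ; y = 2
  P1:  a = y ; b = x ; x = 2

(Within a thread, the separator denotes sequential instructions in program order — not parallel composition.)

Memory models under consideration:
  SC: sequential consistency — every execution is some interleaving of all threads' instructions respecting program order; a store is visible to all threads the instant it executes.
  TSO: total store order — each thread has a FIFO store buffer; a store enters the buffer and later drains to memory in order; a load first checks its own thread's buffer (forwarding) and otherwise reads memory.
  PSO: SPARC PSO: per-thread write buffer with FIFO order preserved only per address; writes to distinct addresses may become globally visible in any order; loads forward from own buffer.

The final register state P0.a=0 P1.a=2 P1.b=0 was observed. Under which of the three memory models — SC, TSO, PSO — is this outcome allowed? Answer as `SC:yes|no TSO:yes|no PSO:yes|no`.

outcome vector order: (P0.a,P1.a,P1.b)
[SC] allowed = {<0 0 0>; <0 0 2>; <0 2 2>; <2 0 0>}
[TSO] allowed = {<0 0 0>; <0 0 2>; <0 2 2>; <2 0 0>}
[PSO] allowed = {<0 0 0>; <0 0 2>; <0 2 0>; <0 2 2>; <2 0 0>}
target <0 2 0> ∈ {PSO}

SC:no TSO:no PSO:yes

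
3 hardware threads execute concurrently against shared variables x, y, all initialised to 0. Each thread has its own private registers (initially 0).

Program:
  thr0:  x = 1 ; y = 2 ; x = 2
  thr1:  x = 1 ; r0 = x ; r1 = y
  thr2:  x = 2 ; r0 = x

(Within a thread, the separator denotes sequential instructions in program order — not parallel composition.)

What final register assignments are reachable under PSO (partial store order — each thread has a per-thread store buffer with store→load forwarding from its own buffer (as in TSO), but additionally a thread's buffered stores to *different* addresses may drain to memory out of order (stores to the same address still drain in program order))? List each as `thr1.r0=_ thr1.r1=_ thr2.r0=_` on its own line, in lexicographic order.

outcome vector order: (thr1.r0,thr1.r1,thr2.r0)
|PSO outcomes| = 8

thr1.r0=1 thr1.r1=0 thr2.r0=1
thr1.r0=1 thr1.r1=0 thr2.r0=2
thr1.r0=1 thr1.r1=2 thr2.r0=1
thr1.r0=1 thr1.r1=2 thr2.r0=2
thr1.r0=2 thr1.r1=0 thr2.r0=1
thr1.r0=2 thr1.r1=0 thr2.r0=2
thr1.r0=2 thr1.r1=2 thr2.r0=1
thr1.r0=2 thr1.r1=2 thr2.r0=2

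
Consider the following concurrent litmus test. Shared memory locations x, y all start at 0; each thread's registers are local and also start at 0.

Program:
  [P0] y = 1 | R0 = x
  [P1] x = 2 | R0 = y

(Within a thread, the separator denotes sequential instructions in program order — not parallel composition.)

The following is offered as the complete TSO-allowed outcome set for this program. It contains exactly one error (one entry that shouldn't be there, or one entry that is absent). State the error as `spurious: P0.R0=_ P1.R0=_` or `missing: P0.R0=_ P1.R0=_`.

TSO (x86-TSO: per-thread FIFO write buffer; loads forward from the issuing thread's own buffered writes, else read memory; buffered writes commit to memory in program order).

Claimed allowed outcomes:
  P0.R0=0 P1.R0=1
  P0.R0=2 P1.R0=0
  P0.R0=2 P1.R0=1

outcome vector order: (P0.R0,P1.R0)
TSO: 4 outcomes — {0/0; 0/1; 2/0; 2/1}
TSO∖claimed = {0/0}

missing: P0.R0=0 P1.R0=0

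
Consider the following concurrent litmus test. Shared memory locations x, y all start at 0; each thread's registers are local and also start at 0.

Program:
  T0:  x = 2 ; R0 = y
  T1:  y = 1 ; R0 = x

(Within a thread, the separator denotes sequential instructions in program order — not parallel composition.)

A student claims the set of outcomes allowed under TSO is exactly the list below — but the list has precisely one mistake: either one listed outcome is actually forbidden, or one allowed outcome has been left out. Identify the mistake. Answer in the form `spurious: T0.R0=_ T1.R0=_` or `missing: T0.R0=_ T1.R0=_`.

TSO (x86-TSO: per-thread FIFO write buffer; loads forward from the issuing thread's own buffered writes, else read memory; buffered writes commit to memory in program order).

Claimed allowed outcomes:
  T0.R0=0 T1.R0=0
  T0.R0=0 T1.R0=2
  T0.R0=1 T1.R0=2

missing: T0.R0=1 T1.R0=0

outcome vector order: (T0.R0,T1.R0)
TSO: 4 outcomes — {00 02 10 12}
TSO∖claimed = {10}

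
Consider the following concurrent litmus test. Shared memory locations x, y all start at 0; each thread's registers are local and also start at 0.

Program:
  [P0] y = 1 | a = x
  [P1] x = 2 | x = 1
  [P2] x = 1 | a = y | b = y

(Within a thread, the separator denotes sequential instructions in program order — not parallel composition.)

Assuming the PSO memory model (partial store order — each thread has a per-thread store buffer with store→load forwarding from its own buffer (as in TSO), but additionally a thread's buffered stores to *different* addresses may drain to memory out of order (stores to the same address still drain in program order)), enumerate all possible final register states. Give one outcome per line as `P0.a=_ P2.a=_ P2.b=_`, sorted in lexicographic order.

P0.a=0 P2.a=0 P2.b=0
P0.a=0 P2.a=0 P2.b=1
P0.a=0 P2.a=1 P2.b=1
P0.a=1 P2.a=0 P2.b=0
P0.a=1 P2.a=0 P2.b=1
P0.a=1 P2.a=1 P2.b=1
P0.a=2 P2.a=0 P2.b=0
P0.a=2 P2.a=0 P2.b=1
P0.a=2 P2.a=1 P2.b=1

outcome vector order: (P0.a,P2.a,P2.b)
|PSO outcomes| = 9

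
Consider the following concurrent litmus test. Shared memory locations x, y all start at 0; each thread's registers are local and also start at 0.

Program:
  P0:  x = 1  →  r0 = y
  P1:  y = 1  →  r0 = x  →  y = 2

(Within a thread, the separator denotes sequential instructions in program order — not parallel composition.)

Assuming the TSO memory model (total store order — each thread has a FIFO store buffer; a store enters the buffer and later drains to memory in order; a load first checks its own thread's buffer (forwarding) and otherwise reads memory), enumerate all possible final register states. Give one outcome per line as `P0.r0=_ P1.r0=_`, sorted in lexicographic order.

outcome vector order: (P0.r0,P1.r0)
|TSO outcomes| = 6

P0.r0=0 P1.r0=0
P0.r0=0 P1.r0=1
P0.r0=1 P1.r0=0
P0.r0=1 P1.r0=1
P0.r0=2 P1.r0=0
P0.r0=2 P1.r0=1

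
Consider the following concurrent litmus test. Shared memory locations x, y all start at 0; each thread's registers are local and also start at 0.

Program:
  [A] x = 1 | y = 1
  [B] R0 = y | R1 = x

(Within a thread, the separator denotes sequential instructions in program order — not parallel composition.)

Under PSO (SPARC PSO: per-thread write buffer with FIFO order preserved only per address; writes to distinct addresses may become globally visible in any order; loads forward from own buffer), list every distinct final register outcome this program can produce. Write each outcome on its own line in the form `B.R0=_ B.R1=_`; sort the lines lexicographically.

B.R0=0 B.R1=0
B.R0=0 B.R1=1
B.R0=1 B.R1=0
B.R0=1 B.R1=1

outcome vector order: (B.R0,B.R1)
|PSO outcomes| = 4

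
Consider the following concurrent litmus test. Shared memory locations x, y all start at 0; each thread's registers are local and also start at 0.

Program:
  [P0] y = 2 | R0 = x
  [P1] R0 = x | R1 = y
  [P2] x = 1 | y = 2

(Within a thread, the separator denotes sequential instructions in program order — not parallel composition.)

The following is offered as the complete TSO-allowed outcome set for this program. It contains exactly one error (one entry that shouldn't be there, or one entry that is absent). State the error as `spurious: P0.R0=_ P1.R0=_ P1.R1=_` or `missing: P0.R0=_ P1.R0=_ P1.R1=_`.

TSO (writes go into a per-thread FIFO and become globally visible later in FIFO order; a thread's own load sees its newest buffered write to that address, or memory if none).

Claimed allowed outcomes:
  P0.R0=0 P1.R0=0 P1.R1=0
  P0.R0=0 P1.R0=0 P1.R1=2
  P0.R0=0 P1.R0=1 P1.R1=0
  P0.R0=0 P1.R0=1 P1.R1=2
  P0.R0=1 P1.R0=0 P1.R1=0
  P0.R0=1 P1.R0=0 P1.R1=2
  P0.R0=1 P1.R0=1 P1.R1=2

missing: P0.R0=1 P1.R0=1 P1.R1=0

outcome vector order: (P0.R0,P1.R0,P1.R1)
under TSO → 0/0/0 0/0/2 0/1/0 0/1/2 1/0/0 1/0/2 1/1/0 1/1/2
TSO∖claimed = {1/1/0}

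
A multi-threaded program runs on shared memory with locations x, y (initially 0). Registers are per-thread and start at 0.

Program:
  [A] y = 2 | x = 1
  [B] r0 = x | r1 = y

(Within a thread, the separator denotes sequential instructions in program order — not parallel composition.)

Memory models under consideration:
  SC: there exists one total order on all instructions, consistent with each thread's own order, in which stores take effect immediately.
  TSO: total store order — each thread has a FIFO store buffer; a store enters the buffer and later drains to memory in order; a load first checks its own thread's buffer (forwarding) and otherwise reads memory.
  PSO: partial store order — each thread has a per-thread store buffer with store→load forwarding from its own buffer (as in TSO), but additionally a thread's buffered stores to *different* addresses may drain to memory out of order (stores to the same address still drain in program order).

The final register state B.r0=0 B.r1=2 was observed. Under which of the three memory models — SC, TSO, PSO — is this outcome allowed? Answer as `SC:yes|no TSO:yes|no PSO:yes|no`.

outcome vector order: (B.r0,B.r1)
under SC → <0 0>, <0 2>, <1 2>
under TSO → <0 0>, <0 2>, <1 2>
under PSO → <0 0>, <0 2>, <1 0>, <1 2>
target <0 2> ∈ {SC,TSO,PSO}

SC:yes TSO:yes PSO:yes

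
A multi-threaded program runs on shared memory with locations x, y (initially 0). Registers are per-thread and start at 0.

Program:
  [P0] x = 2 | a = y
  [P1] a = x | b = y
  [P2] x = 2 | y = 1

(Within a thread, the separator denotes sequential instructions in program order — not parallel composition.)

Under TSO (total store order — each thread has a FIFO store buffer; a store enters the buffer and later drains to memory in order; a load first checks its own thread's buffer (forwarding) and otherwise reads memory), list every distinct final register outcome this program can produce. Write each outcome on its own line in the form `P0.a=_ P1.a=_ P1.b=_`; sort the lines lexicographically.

P0.a=0 P1.a=0 P1.b=0
P0.a=0 P1.a=0 P1.b=1
P0.a=0 P1.a=2 P1.b=0
P0.a=0 P1.a=2 P1.b=1
P0.a=1 P1.a=0 P1.b=0
P0.a=1 P1.a=0 P1.b=1
P0.a=1 P1.a=2 P1.b=0
P0.a=1 P1.a=2 P1.b=1

outcome vector order: (P0.a,P1.a,P1.b)
|TSO outcomes| = 8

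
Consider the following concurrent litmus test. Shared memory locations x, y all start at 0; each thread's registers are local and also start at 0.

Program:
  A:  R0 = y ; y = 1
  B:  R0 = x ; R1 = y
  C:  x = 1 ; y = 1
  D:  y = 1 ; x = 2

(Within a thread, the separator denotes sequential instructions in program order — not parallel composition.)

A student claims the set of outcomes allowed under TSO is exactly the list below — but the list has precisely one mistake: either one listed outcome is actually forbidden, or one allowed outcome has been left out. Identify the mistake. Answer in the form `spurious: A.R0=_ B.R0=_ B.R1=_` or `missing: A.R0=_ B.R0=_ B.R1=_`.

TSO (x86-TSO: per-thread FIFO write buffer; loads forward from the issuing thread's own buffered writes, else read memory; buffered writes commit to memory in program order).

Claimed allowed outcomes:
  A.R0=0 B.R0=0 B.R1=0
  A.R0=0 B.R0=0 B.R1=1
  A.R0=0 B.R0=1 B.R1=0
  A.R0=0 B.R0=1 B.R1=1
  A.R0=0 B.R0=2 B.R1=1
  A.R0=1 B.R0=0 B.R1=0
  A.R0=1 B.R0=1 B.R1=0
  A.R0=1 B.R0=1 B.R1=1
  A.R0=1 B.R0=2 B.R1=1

missing: A.R0=1 B.R0=0 B.R1=1

outcome vector order: (A.R0,B.R0,B.R1)
TSO (10): <0 0 0>, <0 0 1>, <0 1 0>, <0 1 1>, <0 2 1>, <1 0 0>, <1 0 1>, <1 1 0>, <1 1 1>, <1 2 1>
TSO∖claimed = {<1 0 1>}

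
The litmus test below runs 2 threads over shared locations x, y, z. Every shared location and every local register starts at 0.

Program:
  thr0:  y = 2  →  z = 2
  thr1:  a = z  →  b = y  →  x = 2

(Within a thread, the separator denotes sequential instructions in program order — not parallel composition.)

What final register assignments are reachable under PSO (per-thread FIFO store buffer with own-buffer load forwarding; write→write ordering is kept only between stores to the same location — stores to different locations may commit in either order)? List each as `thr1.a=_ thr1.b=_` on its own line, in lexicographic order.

thr1.a=0 thr1.b=0
thr1.a=0 thr1.b=2
thr1.a=2 thr1.b=0
thr1.a=2 thr1.b=2

outcome vector order: (thr1.a,thr1.b)
|PSO outcomes| = 4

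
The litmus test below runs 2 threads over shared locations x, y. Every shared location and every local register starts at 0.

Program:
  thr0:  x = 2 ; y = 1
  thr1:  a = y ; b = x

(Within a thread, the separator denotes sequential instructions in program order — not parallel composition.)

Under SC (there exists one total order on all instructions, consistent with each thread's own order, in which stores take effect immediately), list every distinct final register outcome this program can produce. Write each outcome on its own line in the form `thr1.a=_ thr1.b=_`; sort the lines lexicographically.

thr1.a=0 thr1.b=0
thr1.a=0 thr1.b=2
thr1.a=1 thr1.b=2

outcome vector order: (thr1.a,thr1.b)
|SC outcomes| = 3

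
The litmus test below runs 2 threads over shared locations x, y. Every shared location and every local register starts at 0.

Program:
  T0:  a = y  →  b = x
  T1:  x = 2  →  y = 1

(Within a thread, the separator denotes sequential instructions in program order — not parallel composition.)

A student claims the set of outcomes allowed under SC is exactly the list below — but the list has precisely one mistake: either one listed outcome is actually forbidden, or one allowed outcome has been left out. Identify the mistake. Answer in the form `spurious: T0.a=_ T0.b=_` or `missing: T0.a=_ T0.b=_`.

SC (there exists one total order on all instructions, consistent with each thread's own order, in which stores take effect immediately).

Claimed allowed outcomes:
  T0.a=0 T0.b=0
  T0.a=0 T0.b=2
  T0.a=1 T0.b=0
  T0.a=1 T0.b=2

outcome vector order: (T0.a,T0.b)
under SC → (0,0); (0,2); (1,2)
claimed∖SC = {(1,0)}

spurious: T0.a=1 T0.b=0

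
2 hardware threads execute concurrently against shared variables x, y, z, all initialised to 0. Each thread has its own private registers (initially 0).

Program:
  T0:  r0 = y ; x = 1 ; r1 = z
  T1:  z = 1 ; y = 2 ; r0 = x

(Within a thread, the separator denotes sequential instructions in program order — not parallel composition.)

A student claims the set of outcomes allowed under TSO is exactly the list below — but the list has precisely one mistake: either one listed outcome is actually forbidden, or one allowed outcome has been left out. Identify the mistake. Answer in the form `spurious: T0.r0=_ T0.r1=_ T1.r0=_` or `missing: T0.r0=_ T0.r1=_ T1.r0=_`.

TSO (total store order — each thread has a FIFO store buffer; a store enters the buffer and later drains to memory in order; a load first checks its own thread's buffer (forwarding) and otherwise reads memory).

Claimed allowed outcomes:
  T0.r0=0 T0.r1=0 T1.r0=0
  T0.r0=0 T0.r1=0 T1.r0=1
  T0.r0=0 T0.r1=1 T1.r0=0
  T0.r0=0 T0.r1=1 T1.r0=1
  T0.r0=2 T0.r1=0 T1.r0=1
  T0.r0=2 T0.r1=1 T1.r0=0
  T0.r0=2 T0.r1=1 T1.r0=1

outcome vector order: (T0.r0,T0.r1,T1.r0)
[TSO] allowed = {0/0/0; 0/0/1; 0/1/0; 0/1/1; 2/1/0; 2/1/1}
claimed∖TSO = {2/0/1}

spurious: T0.r0=2 T0.r1=0 T1.r0=1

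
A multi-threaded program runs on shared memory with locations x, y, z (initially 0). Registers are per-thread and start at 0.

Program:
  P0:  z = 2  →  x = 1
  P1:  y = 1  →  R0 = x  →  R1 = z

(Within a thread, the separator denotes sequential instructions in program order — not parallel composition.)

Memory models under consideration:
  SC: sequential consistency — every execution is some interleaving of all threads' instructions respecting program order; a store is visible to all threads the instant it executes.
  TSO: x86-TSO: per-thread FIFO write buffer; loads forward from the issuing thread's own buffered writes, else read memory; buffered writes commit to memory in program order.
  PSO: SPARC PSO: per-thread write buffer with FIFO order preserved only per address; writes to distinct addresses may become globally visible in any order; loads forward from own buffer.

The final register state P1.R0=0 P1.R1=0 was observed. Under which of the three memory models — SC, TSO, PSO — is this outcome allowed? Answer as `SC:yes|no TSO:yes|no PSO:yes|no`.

outcome vector order: (P1.R0,P1.R1)
SC (3): 0/0, 0/2, 1/2
TSO (3): 0/0, 0/2, 1/2
PSO (4): 0/0, 0/2, 1/0, 1/2
target 0/0 ∈ {SC,TSO,PSO}

SC:yes TSO:yes PSO:yes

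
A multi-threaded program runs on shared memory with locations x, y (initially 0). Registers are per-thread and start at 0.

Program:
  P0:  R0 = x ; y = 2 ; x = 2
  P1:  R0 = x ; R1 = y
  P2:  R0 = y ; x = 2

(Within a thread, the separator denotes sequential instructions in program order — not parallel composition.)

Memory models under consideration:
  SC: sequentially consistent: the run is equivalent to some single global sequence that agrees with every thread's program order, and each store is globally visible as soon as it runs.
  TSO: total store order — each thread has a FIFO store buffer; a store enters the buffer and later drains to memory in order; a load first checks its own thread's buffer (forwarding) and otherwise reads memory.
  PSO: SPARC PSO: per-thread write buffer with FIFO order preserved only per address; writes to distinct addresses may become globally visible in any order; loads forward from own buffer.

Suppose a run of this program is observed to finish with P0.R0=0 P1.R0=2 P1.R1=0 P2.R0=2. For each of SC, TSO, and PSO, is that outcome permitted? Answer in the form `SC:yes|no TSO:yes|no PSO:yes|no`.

SC:no TSO:no PSO:yes

outcome vector order: (P0.R0,P1.R0,P1.R1,P2.R0)
[SC] allowed = {(0,0,0,0) (0,0,0,2) (0,0,2,0) (0,0,2,2) (0,2,0,0) (0,2,2,0) (0,2,2,2) (2,0,0,0) (2,0,2,0) (2,2,0,0) (2,2,2,0)}
[TSO] allowed = {(0,0,0,0) (0,0,0,2) (0,0,2,0) (0,0,2,2) (0,2,0,0) (0,2,2,0) (0,2,2,2) (2,0,0,0) (2,0,2,0) (2,2,0,0) (2,2,2,0)}
[PSO] allowed = {(0,0,0,0) (0,0,0,2) (0,0,2,0) (0,0,2,2) (0,2,0,0) (0,2,0,2) (0,2,2,0) (0,2,2,2) (2,0,0,0) (2,0,2,0) (2,2,0,0) (2,2,2,0)}
target (0,2,0,2) ∈ {PSO}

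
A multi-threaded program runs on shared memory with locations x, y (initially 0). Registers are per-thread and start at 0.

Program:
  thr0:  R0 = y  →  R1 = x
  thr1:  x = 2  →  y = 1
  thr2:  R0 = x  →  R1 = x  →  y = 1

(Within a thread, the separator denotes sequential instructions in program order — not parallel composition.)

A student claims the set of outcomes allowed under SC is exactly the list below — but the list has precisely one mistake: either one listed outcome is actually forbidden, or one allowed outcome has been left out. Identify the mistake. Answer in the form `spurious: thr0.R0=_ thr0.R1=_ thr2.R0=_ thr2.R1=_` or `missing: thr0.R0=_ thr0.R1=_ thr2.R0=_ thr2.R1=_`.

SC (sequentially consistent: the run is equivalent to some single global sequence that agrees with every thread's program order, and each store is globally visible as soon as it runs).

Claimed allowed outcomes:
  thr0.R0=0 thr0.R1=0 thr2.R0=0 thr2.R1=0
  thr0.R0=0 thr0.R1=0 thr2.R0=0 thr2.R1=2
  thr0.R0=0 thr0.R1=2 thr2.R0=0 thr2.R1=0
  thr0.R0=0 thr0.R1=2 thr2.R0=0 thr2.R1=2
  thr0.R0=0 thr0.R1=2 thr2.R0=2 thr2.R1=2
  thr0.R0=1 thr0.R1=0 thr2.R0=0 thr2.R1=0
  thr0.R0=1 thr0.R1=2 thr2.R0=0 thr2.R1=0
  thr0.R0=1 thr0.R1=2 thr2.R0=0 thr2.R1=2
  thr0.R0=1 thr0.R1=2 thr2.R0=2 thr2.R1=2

missing: thr0.R0=0 thr0.R1=0 thr2.R0=2 thr2.R1=2

outcome vector order: (thr0.R0,thr0.R1,thr2.R0,thr2.R1)
SC: 10 outcomes — {0000 0002 0022 0200 0202 0222 1000 1200 1202 1222}
SC∖claimed = {0022}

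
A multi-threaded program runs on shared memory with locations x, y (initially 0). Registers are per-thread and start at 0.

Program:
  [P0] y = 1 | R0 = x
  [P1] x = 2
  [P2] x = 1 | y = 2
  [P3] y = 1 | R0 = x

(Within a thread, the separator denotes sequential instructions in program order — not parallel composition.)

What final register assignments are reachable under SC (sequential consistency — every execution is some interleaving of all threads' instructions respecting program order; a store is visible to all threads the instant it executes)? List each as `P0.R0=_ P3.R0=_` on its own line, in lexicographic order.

outcome vector order: (P0.R0,P3.R0)
|SC outcomes| = 9

P0.R0=0 P3.R0=0
P0.R0=0 P3.R0=1
P0.R0=0 P3.R0=2
P0.R0=1 P3.R0=0
P0.R0=1 P3.R0=1
P0.R0=1 P3.R0=2
P0.R0=2 P3.R0=0
P0.R0=2 P3.R0=1
P0.R0=2 P3.R0=2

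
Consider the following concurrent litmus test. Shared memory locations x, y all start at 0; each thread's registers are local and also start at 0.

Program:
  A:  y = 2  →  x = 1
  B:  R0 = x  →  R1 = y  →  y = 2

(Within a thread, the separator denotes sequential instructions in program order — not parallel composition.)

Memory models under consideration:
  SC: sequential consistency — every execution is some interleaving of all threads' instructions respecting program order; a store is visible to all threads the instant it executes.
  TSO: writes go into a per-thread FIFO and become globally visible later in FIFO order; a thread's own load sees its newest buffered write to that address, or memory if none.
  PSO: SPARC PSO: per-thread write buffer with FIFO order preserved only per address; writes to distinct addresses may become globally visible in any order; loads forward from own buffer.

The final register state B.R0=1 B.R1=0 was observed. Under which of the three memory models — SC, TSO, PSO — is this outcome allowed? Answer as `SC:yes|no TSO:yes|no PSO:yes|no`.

outcome vector order: (B.R0,B.R1)
SC (3): 00, 02, 12
TSO (3): 00, 02, 12
PSO (4): 00, 02, 10, 12
target 10 ∈ {PSO}

SC:no TSO:no PSO:yes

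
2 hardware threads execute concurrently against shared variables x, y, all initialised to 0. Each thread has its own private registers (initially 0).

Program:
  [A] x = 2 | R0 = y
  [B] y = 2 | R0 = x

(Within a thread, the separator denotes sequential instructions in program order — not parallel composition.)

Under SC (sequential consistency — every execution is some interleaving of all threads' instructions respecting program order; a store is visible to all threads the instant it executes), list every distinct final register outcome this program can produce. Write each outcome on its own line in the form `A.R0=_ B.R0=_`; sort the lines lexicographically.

outcome vector order: (A.R0,B.R0)
|SC outcomes| = 3

A.R0=0 B.R0=2
A.R0=2 B.R0=0
A.R0=2 B.R0=2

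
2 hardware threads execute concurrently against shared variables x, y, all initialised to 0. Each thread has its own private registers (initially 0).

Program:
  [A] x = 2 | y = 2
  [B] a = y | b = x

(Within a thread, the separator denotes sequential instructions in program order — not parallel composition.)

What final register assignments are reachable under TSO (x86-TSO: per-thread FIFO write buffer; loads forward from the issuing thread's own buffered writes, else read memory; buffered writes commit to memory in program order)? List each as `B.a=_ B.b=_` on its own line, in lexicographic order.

outcome vector order: (B.a,B.b)
|TSO outcomes| = 3

B.a=0 B.b=0
B.a=0 B.b=2
B.a=2 B.b=2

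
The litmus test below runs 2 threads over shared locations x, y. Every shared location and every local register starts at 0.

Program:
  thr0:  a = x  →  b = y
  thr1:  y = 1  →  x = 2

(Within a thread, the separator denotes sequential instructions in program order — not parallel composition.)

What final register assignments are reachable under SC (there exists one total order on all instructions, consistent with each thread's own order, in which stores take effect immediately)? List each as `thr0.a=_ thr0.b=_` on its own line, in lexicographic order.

thr0.a=0 thr0.b=0
thr0.a=0 thr0.b=1
thr0.a=2 thr0.b=1

outcome vector order: (thr0.a,thr0.b)
|SC outcomes| = 3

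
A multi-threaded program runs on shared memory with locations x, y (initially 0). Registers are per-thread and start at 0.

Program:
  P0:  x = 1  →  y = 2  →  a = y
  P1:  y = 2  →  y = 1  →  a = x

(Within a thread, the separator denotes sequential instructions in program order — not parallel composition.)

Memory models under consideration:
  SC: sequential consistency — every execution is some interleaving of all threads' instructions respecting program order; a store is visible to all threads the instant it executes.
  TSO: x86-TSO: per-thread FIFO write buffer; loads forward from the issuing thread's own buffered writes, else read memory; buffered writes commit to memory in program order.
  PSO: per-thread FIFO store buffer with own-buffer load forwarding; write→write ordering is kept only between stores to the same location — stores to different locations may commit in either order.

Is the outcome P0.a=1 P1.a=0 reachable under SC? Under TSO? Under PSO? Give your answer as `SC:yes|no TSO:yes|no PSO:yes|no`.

outcome vector order: (P0.a,P1.a)
[SC] allowed = {11, 20, 21}
[TSO] allowed = {10, 11, 20, 21}
[PSO] allowed = {10, 11, 20, 21}
target 10 ∈ {TSO,PSO}

SC:no TSO:yes PSO:yes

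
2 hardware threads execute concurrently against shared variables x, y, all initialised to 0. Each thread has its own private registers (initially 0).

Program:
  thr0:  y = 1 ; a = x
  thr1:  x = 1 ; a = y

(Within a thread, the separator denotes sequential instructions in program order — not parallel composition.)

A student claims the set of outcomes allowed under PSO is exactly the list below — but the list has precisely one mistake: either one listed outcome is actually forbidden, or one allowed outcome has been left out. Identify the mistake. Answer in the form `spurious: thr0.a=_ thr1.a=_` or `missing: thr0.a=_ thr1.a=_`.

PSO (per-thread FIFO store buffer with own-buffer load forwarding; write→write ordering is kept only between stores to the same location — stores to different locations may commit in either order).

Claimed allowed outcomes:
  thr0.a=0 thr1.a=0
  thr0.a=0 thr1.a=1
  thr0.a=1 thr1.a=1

outcome vector order: (thr0.a,thr1.a)
PSO: 4 outcomes — {00 01 10 11}
PSO∖claimed = {10}

missing: thr0.a=1 thr1.a=0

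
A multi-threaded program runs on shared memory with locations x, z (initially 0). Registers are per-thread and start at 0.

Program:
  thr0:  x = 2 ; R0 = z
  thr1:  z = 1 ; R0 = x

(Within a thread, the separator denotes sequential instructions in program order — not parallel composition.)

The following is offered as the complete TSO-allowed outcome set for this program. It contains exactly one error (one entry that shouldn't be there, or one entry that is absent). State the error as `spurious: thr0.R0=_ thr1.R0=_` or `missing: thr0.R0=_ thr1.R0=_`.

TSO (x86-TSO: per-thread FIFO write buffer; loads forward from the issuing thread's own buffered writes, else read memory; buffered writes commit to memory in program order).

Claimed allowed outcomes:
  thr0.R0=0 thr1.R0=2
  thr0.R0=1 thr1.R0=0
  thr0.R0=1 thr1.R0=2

missing: thr0.R0=0 thr1.R0=0

outcome vector order: (thr0.R0,thr1.R0)
under TSO → (0,0), (0,2), (1,0), (1,2)
TSO∖claimed = {(0,0)}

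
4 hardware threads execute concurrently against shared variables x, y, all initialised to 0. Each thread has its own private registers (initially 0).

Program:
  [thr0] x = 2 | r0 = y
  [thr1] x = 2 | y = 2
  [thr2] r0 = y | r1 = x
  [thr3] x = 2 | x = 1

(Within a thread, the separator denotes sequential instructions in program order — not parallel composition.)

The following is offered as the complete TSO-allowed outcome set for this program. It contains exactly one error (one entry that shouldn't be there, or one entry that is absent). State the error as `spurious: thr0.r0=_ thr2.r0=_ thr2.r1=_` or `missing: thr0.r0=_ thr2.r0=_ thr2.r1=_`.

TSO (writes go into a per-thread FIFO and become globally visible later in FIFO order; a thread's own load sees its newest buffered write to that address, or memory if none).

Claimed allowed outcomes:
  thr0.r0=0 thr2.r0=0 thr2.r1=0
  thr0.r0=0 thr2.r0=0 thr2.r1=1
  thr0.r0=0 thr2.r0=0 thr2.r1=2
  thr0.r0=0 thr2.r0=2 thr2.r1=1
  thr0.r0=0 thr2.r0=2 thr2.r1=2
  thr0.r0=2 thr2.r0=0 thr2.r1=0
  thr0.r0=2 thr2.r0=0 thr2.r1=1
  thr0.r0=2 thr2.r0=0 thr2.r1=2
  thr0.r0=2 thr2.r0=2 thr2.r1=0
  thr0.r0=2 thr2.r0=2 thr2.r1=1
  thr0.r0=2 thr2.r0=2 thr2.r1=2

outcome vector order: (thr0.r0,thr2.r0,thr2.r1)
TSO (10): (0,0,0); (0,0,1); (0,0,2); (0,2,1); (0,2,2); (2,0,0); (2,0,1); (2,0,2); (2,2,1); (2,2,2)
claimed∖TSO = {(2,2,0)}

spurious: thr0.r0=2 thr2.r0=2 thr2.r1=0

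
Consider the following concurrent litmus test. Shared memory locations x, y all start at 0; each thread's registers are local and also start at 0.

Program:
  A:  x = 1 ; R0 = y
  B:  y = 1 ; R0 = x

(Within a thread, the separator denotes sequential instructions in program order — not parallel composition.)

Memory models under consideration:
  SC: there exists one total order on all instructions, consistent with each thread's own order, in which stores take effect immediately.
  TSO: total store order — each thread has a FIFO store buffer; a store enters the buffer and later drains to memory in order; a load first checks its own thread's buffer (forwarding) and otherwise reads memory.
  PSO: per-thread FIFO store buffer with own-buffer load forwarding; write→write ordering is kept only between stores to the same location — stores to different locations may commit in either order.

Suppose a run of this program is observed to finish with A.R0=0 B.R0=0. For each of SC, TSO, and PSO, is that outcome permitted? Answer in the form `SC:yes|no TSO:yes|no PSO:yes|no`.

outcome vector order: (A.R0,B.R0)
SC (3): 0/1, 1/0, 1/1
TSO (4): 0/0, 0/1, 1/0, 1/1
PSO (4): 0/0, 0/1, 1/0, 1/1
target 0/0 ∈ {TSO,PSO}

SC:no TSO:yes PSO:yes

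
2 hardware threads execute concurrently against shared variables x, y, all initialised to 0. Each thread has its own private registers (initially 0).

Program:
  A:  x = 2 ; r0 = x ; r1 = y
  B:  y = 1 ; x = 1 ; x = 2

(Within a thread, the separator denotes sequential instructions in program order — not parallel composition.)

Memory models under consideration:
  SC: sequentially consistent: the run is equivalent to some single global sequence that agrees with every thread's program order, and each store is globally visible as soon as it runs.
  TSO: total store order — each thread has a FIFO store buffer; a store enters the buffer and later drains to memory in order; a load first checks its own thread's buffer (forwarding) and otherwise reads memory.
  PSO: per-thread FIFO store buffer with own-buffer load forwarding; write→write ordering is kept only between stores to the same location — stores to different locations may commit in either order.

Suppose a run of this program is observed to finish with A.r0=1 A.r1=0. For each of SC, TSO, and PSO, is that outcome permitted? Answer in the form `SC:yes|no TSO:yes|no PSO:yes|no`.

SC:no TSO:no PSO:yes

outcome vector order: (A.r0,A.r1)
[SC] allowed = {1/1; 2/0; 2/1}
[TSO] allowed = {1/1; 2/0; 2/1}
[PSO] allowed = {1/0; 1/1; 2/0; 2/1}
target 1/0 ∈ {PSO}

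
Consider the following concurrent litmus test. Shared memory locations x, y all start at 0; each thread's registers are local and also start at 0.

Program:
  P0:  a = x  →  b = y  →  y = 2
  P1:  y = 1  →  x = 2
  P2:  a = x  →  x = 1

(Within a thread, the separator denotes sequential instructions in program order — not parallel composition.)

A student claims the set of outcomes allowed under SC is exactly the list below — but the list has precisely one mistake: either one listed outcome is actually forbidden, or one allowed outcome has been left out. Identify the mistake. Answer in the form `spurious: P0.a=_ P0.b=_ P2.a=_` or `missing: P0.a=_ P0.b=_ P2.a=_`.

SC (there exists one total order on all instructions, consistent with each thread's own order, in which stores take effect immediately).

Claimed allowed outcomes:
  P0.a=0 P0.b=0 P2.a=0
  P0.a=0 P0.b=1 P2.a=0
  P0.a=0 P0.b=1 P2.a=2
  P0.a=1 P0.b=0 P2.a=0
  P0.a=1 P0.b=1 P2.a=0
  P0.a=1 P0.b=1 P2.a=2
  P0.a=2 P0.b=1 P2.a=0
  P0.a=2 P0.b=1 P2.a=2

missing: P0.a=0 P0.b=0 P2.a=2

outcome vector order: (P0.a,P0.b,P2.a)
[SC] allowed = {<0 0 0>; <0 0 2>; <0 1 0>; <0 1 2>; <1 0 0>; <1 1 0>; <1 1 2>; <2 1 0>; <2 1 2>}
SC∖claimed = {<0 0 2>}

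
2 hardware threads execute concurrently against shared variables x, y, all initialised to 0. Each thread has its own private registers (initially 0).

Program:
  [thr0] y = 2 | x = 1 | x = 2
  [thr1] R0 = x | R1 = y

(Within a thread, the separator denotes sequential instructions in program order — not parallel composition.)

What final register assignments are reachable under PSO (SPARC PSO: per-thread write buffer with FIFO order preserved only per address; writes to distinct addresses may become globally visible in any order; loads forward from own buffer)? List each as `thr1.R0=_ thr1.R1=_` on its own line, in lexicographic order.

outcome vector order: (thr1.R0,thr1.R1)
|PSO outcomes| = 6

thr1.R0=0 thr1.R1=0
thr1.R0=0 thr1.R1=2
thr1.R0=1 thr1.R1=0
thr1.R0=1 thr1.R1=2
thr1.R0=2 thr1.R1=0
thr1.R0=2 thr1.R1=2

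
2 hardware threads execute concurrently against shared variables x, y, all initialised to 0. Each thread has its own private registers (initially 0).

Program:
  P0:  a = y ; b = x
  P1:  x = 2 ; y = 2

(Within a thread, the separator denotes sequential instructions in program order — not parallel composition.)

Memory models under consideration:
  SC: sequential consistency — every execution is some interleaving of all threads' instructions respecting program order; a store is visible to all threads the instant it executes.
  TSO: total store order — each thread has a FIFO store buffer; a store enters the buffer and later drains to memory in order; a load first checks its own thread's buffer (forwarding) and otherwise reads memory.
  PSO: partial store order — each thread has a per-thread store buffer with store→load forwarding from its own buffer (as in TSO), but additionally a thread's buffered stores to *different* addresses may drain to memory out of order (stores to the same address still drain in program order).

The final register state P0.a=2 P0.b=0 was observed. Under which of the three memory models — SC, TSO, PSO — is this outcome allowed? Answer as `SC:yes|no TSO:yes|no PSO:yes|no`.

SC:no TSO:no PSO:yes

outcome vector order: (P0.a,P0.b)
under SC → 00 02 22
under TSO → 00 02 22
under PSO → 00 02 20 22
target 20 ∈ {PSO}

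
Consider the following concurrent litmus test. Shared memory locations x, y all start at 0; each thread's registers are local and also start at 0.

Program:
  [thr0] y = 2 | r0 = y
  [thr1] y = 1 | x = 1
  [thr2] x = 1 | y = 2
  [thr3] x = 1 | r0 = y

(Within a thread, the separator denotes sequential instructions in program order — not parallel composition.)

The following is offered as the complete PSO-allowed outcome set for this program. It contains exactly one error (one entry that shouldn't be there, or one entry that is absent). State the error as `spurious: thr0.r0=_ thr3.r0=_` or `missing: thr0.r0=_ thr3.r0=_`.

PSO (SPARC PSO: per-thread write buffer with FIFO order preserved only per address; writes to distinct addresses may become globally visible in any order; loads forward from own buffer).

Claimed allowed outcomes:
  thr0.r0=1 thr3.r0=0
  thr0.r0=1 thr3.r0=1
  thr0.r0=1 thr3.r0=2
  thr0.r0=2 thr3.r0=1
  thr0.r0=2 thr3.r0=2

missing: thr0.r0=2 thr3.r0=0

outcome vector order: (thr0.r0,thr3.r0)
PSO (6): (1,0); (1,1); (1,2); (2,0); (2,1); (2,2)
PSO∖claimed = {(2,0)}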